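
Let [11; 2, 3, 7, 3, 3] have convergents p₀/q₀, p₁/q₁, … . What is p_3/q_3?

Using pₖ = aₖpₖ₋₁ + pₖ₋₂, qₖ = aₖqₖ₋₁ + qₖ₋₂ (with p₋₁=1, p₋₂=0, q₋₁=0, q₋₂=1):
  k=0: a=11, p=11, q=1
  k=1: a=2, p=23, q=2
  k=2: a=3, p=80, q=7
  k=3: a=7, p=583, q=51

583/51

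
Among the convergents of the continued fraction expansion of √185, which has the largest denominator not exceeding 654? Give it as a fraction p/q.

5563/409

√185 = [13; 1, 1, 1, 1, 26, …] (period length 5).
Convergents:
  p_0/q_0 = 13/1
  p_1/q_1 = 14/1
  p_2/q_2 = 27/2
  p_3/q_3 = 41/3
  p_4/q_4 = 68/5
  p_5/q_5 = 1809/133
  p_6/q_6 = 1877/138
  p_7/q_7 = 3686/271
  p_8/q_8 = 5563/409
  p_9/q_9 = 9249/680
q_8 = 409 ≤ 654 < 680 = q_9, so the answer is 5563/409.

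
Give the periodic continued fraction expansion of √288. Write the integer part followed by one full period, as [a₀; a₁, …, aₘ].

a₀ = ⌊√288⌋ = 16.
With m₀=0, d₀=1 and mₖ₊₁ = dₖaₖ − mₖ, dₖ₊₁ = (n − mₖ₊₁²)/dₖ, aₖ₊₁ = ⌊(a₀+mₖ₊₁)/dₖ₊₁⌋:
  k=1: m=16, d=32, a=1
  k=2: m=16, d=1, a=32
d=1 and a=2a₀=32 at k=2, so the next step gives (m, d) = (16, 32) again — its k=1 value — and the period has length 2.

[16; 1, 32]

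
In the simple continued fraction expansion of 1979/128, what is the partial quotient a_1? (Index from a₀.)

2

1979 = 15·128 + 59   →  a_0 = 15
128 = 2·59 + 10   →  a_1 = 2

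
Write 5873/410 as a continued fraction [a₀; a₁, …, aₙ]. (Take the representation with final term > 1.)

[14; 3, 12, 11]

5873 = 14·410 + 133
410 = 3·133 + 11
133 = 12·11 + 1
11 = 11·1 + 0  (stop)
So 5873/410 = [14; 3, 12, 11].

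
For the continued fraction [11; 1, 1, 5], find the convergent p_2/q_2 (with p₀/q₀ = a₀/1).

23/2

Using pₖ = aₖpₖ₋₁ + pₖ₋₂, qₖ = aₖqₖ₋₁ + qₖ₋₂ (with p₋₁=1, p₋₂=0, q₋₁=0, q₋₂=1):
  k=0: a=11, p=11, q=1
  k=1: a=1, p=12, q=1
  k=2: a=1, p=23, q=2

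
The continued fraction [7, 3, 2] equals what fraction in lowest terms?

51/7

Using pₖ = aₖpₖ₋₁ + pₖ₋₂ and qₖ = aₖqₖ₋₁ + qₖ₋₂:
  k=0: a=7, p=7, q=1
  k=1: a=3, p=22, q=3
  k=2: a=2, p=51, q=7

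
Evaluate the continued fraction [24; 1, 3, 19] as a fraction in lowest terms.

1906/77

Using pₖ = aₖpₖ₋₁ + pₖ₋₂ and qₖ = aₖqₖ₋₁ + qₖ₋₂:
  k=0: a=24, p=24, q=1
  k=1: a=1, p=25, q=1
  k=2: a=3, p=99, q=4
  k=3: a=19, p=1906, q=77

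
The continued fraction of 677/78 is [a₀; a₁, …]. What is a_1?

677 = 8·78 + 53   →  a_0 = 8
78 = 1·53 + 25   →  a_1 = 1

1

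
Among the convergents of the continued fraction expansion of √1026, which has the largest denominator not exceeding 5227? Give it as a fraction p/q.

√1026 = [32; 32, 64, …] (period length 2).
Convergents:
  p_0/q_0 = 32/1
  p_1/q_1 = 1025/32
  p_2/q_2 = 65632/2049
  p_3/q_3 = 2101249/65600
q_2 = 2049 ≤ 5227 < 65600 = q_3, so the answer is 65632/2049.

65632/2049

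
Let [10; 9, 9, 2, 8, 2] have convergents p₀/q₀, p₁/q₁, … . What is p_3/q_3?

1749/173

Using pₖ = aₖpₖ₋₁ + pₖ₋₂, qₖ = aₖqₖ₋₁ + qₖ₋₂ (with p₋₁=1, p₋₂=0, q₋₁=0, q₋₂=1):
  k=0: a=10, p=10, q=1
  k=1: a=9, p=91, q=9
  k=2: a=9, p=829, q=82
  k=3: a=2, p=1749, q=173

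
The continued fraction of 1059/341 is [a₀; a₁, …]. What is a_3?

8

1059 = 3·341 + 36   →  a_0 = 3
341 = 9·36 + 17   →  a_1 = 9
36 = 2·17 + 2   →  a_2 = 2
17 = 8·2 + 1   →  a_3 = 8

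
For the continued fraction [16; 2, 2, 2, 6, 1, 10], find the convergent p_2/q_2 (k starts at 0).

Using pₖ = aₖpₖ₋₁ + pₖ₋₂, qₖ = aₖqₖ₋₁ + qₖ₋₂ (with p₋₁=1, p₋₂=0, q₋₁=0, q₋₂=1):
  k=0: a=16, p=16, q=1
  k=1: a=2, p=33, q=2
  k=2: a=2, p=82, q=5

82/5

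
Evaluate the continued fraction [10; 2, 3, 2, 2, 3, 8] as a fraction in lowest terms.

11511/1103

Using pₖ = aₖpₖ₋₁ + pₖ₋₂ and qₖ = aₖqₖ₋₁ + qₖ₋₂:
  k=0: a=10, p=10, q=1
  k=1: a=2, p=21, q=2
  k=2: a=3, p=73, q=7
  k=3: a=2, p=167, q=16
  k=4: a=2, p=407, q=39
  k=5: a=3, p=1388, q=133
  k=6: a=8, p=11511, q=1103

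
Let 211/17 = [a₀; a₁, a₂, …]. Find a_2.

211 = 12·17 + 7   →  a_0 = 12
17 = 2·7 + 3   →  a_1 = 2
7 = 2·3 + 1   →  a_2 = 2

2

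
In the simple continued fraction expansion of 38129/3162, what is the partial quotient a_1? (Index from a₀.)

17

38129 = 12·3162 + 185   →  a_0 = 12
3162 = 17·185 + 17   →  a_1 = 17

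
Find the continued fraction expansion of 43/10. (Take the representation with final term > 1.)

[4; 3, 3]

43 = 4×10 + 3
10 = 3×3 + 1
3 = 3×1 + 0  (stop)
So 43/10 = [4; 3, 3].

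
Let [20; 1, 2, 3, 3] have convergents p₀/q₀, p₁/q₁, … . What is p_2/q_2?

62/3

Using pₖ = aₖpₖ₋₁ + pₖ₋₂, qₖ = aₖqₖ₋₁ + qₖ₋₂ (with p₋₁=1, p₋₂=0, q₋₁=0, q₋₂=1):
  k=0: a=20, p=20, q=1
  k=1: a=1, p=21, q=1
  k=2: a=2, p=62, q=3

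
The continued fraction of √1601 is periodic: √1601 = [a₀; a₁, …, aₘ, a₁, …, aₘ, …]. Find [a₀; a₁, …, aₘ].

a₀ = ⌊√1601⌋ = 40.
With m₀=0, d₀=1 and mₖ₊₁ = dₖaₖ − mₖ, dₖ₊₁ = (n − mₖ₊₁²)/dₖ, aₖ₊₁ = ⌊(a₀+mₖ₊₁)/dₖ₊₁⌋:
  k=1: m=40, d=1, a=80
d=1 and a=2a₀=80 at k=1, so the next step gives (m, d) = (40, 1) again — its k=1 value — and the period has length 1.

[40; 80]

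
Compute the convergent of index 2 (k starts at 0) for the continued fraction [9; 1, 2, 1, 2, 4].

29/3

Using pₖ = aₖpₖ₋₁ + pₖ₋₂, qₖ = aₖqₖ₋₁ + qₖ₋₂ (with p₋₁=1, p₋₂=0, q₋₁=0, q₋₂=1):
  k=0: a=9, p=9, q=1
  k=1: a=1, p=10, q=1
  k=2: a=2, p=29, q=3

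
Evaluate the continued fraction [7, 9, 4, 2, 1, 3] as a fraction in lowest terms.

3149/443

Fold from the inside: start with 3/1.
  1 + 1/3 = 4/3
  2 + 3/4 = 11/4
  4 + 4/11 = 48/11
  9 + 11/48 = 443/48
  7 + 48/443 = 3149/443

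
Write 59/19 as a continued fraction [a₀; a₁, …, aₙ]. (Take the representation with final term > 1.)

[3; 9, 2]

59 = 3*19 + 2
19 = 9*2 + 1
2 = 2*1 + 0  (stop)
So 59/19 = [3; 9, 2].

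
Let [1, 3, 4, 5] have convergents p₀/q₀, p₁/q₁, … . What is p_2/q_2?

Using pₖ = aₖpₖ₋₁ + pₖ₋₂, qₖ = aₖqₖ₋₁ + qₖ₋₂ (with p₋₁=1, p₋₂=0, q₋₁=0, q₋₂=1):
  k=0: a=1, p=1, q=1
  k=1: a=3, p=4, q=3
  k=2: a=4, p=17, q=13

17/13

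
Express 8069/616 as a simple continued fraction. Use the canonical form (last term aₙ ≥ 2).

[13; 10, 10, 6]

8069 = 13*616 + 61
616 = 10*61 + 6
61 = 10*6 + 1
6 = 6*1 + 0  (stop)
So 8069/616 = [13; 10, 10, 6].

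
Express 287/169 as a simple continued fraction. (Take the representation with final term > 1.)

287 = 1*169 + 118
169 = 1*118 + 51
118 = 2*51 + 16
51 = 3*16 + 3
16 = 5*3 + 1
3 = 3*1 + 0  (stop)
So 287/169 = [1; 1, 2, 3, 5, 3].

[1; 1, 2, 3, 5, 3]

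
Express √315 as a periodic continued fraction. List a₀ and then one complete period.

[17; 1, 2, 1, 34]

a₀ = ⌊√315⌋ = 17.
With m₀=0, d₀=1 and mₖ₊₁ = dₖaₖ − mₖ, dₖ₊₁ = (n − mₖ₊₁²)/dₖ, aₖ₊₁ = ⌊(a₀+mₖ₊₁)/dₖ₊₁⌋:
  k=1: m=17, d=26, a=1
  k=2: m=9, d=9, a=2
  k=3: m=9, d=26, a=1
  k=4: m=17, d=1, a=34
d=1 and a=2a₀=34 at k=4, so the next step gives (m, d) = (17, 26) again — its k=1 value — and the period has length 4.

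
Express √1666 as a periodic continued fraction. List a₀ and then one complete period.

a₀ = ⌊√1666⌋ = 40.

[40; 1, 4, 2, 4, 1, 80]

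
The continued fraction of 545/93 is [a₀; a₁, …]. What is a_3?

6

545 = 5·93 + 80   →  a_0 = 5
93 = 1·80 + 13   →  a_1 = 1
80 = 6·13 + 2   →  a_2 = 6
13 = 6·2 + 1   →  a_3 = 6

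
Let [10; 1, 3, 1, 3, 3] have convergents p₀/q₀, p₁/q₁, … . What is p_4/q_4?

Using pₖ = aₖpₖ₋₁ + pₖ₋₂, qₖ = aₖqₖ₋₁ + qₖ₋₂ (with p₋₁=1, p₋₂=0, q₋₁=0, q₋₂=1):
  k=0: a=10, p=10, q=1
  k=1: a=1, p=11, q=1
  k=2: a=3, p=43, q=4
  k=3: a=1, p=54, q=5
  k=4: a=3, p=205, q=19

205/19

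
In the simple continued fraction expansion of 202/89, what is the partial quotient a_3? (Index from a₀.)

2

202 = 2·89 + 24   →  a_0 = 2
89 = 3·24 + 17   →  a_1 = 3
24 = 1·17 + 7   →  a_2 = 1
17 = 2·7 + 3   →  a_3 = 2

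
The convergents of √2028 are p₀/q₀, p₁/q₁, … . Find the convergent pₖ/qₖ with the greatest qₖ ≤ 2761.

√2028 = [45; 30, 90, …] (period length 2).
Convergents:
  p_0/q_0 = 45/1
  p_1/q_1 = 1351/30
  p_2/q_2 = 121635/2701
  p_3/q_3 = 3650401/81060
q_2 = 2701 ≤ 2761 < 81060 = q_3, so the answer is 121635/2701.

121635/2701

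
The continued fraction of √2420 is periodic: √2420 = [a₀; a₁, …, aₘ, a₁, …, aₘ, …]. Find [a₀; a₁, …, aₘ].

a₀ = ⌊√2420⌋ = 49.
With m₀=0, d₀=1 and mₖ₊₁ = dₖaₖ − mₖ, dₖ₊₁ = (n − mₖ₊₁²)/dₖ, aₖ₊₁ = ⌊(a₀+mₖ₊₁)/dₖ₊₁⌋:
  k=1: m=49, d=19, a=5
  k=2: m=46, d=16, a=5
  k=3: m=34, d=79, a=1
  k=4: m=45, d=5, a=18
  k=5: m=45, d=79, a=1
  k=6: m=34, d=16, a=5
  k=7: m=46, d=19, a=5
  k=8: m=49, d=1, a=98
d=1 and a=2a₀=98 at k=8, so the next step gives (m, d) = (49, 19) again — its k=1 value — and the period has length 8.

[49; 5, 5, 1, 18, 1, 5, 5, 98]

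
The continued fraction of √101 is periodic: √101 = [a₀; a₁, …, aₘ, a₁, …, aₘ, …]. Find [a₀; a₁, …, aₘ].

[10; 20]

a₀ = ⌊√101⌋ = 10.
With m₀=0, d₀=1 and mₖ₊₁ = dₖaₖ − mₖ, dₖ₊₁ = (n − mₖ₊₁²)/dₖ, aₖ₊₁ = ⌊(a₀+mₖ₊₁)/dₖ₊₁⌋:
  k=1: m=10, d=1, a=20
d=1 and a=2a₀=20 at k=1, so the next step gives (m, d) = (10, 1) again — its k=1 value — and the period has length 1.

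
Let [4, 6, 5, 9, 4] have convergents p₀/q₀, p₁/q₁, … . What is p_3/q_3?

Using pₖ = aₖpₖ₋₁ + pₖ₋₂, qₖ = aₖqₖ₋₁ + qₖ₋₂ (with p₋₁=1, p₋₂=0, q₋₁=0, q₋₂=1):
  k=0: a=4, p=4, q=1
  k=1: a=6, p=25, q=6
  k=2: a=5, p=129, q=31
  k=3: a=9, p=1186, q=285

1186/285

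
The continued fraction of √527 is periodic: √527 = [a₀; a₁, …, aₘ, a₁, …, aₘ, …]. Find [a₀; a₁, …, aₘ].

a₀ = ⌊√527⌋ = 22.
With m₀=0, d₀=1 and mₖ₊₁ = dₖaₖ − mₖ, dₖ₊₁ = (n − mₖ₊₁²)/dₖ, aₖ₊₁ = ⌊(a₀+mₖ₊₁)/dₖ₊₁⌋:
  k=1: m=22, d=43, a=1
  k=2: m=21, d=2, a=21
  k=3: m=21, d=43, a=1
  k=4: m=22, d=1, a=44
d=1 and a=2a₀=44 at k=4, so the next step gives (m, d) = (22, 43) again — its k=1 value — and the period has length 4.

[22; 1, 21, 1, 44]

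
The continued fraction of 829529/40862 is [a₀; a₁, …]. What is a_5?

829529 = 20·40862 + 12289   →  a_0 = 20
40862 = 3·12289 + 3995   →  a_1 = 3
12289 = 3·3995 + 304   →  a_2 = 3
3995 = 13·304 + 43   →  a_3 = 13
304 = 7·43 + 3   →  a_4 = 7
43 = 14·3 + 1   →  a_5 = 14

14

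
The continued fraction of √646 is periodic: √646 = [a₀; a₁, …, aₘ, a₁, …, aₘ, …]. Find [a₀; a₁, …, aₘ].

a₀ = ⌊√646⌋ = 25.

[25; 2, 2, 2, 50]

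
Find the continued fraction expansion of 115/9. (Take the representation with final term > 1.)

[12; 1, 3, 2]

115 = 12*9 + 7
9 = 1*7 + 2
7 = 3*2 + 1
2 = 2*1 + 0  (stop)
So 115/9 = [12; 1, 3, 2].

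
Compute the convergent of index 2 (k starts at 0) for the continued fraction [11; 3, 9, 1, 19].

Using pₖ = aₖpₖ₋₁ + pₖ₋₂, qₖ = aₖqₖ₋₁ + qₖ₋₂ (with p₋₁=1, p₋₂=0, q₋₁=0, q₋₂=1):
  k=0: a=11, p=11, q=1
  k=1: a=3, p=34, q=3
  k=2: a=9, p=317, q=28

317/28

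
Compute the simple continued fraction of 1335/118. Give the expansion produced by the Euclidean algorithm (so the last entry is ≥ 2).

[11; 3, 5, 3, 2]

1335 = 11*118 + 37
118 = 3*37 + 7
37 = 5*7 + 2
7 = 3*2 + 1
2 = 2*1 + 0  (stop)
So 1335/118 = [11; 3, 5, 3, 2].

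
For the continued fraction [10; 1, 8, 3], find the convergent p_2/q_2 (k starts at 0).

Using pₖ = aₖpₖ₋₁ + pₖ₋₂, qₖ = aₖqₖ₋₁ + qₖ₋₂ (with p₋₁=1, p₋₂=0, q₋₁=0, q₋₂=1):
  k=0: a=10, p=10, q=1
  k=1: a=1, p=11, q=1
  k=2: a=8, p=98, q=9

98/9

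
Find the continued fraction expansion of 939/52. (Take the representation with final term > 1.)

939 = 18×52 + 3
52 = 17×3 + 1
3 = 3×1 + 0  (stop)
So 939/52 = [18; 17, 3].

[18; 17, 3]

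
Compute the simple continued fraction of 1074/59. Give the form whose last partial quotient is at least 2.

1074 = 18×59 + 12
59 = 4×12 + 11
12 = 1×11 + 1
11 = 11×1 + 0  (stop)
So 1074/59 = [18; 4, 1, 11].

[18; 4, 1, 11]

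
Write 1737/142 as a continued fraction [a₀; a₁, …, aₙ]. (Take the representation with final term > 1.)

1737 = 12×142 + 33
142 = 4×33 + 10
33 = 3×10 + 3
10 = 3×3 + 1
3 = 3×1 + 0  (stop)
So 1737/142 = [12; 4, 3, 3, 3].

[12; 4, 3, 3, 3]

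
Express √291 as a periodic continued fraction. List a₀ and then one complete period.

a₀ = ⌊√291⌋ = 17.

[17; 17, 34]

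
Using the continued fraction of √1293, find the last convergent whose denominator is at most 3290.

62100/1727

√1293 = [35; 1, 22, 1, 70, …] (period length 4).
Convergents:
  p_0/q_0 = 35/1
  p_1/q_1 = 36/1
  p_2/q_2 = 827/23
  p_3/q_3 = 863/24
  p_4/q_4 = 61237/1703
  p_5/q_5 = 62100/1727
  p_6/q_6 = 1427437/39697
q_5 = 1727 ≤ 3290 < 39697 = q_6, so the answer is 62100/1727.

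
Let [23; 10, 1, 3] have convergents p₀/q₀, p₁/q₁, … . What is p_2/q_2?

254/11

Using pₖ = aₖpₖ₋₁ + pₖ₋₂, qₖ = aₖqₖ₋₁ + qₖ₋₂ (with p₋₁=1, p₋₂=0, q₋₁=0, q₋₂=1):
  k=0: a=23, p=23, q=1
  k=1: a=10, p=231, q=10
  k=2: a=1, p=254, q=11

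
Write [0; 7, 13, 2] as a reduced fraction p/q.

Using pₖ = aₖpₖ₋₁ + pₖ₋₂ and qₖ = aₖqₖ₋₁ + qₖ₋₂:
  k=0: a=0, p=0, q=1
  k=1: a=7, p=1, q=7
  k=2: a=13, p=13, q=92
  k=3: a=2, p=27, q=191

27/191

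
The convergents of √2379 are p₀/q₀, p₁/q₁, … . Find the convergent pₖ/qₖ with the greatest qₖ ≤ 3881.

√2379 = [48; 1, 3, 2, 3, 1, 96, …] (period length 6).
Convergents:
  p_0/q_0 = 48/1
  p_1/q_1 = 49/1
  p_2/q_2 = 195/4
  p_3/q_3 = 439/9
  p_4/q_4 = 1512/31
  p_5/q_5 = 1951/40
  p_6/q_6 = 188808/3871
  p_7/q_7 = 190759/3911
q_6 = 3871 ≤ 3881 < 3911 = q_7, so the answer is 188808/3871.

188808/3871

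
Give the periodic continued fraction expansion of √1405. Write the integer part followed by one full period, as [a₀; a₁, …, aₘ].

a₀ = ⌊√1405⌋ = 37.

[37; 2, 14, 2, 74]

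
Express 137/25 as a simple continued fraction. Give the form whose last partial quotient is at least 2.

[5; 2, 12]

137 = 5·25 + 12
25 = 2·12 + 1
12 = 12·1 + 0  (stop)
So 137/25 = [5; 2, 12].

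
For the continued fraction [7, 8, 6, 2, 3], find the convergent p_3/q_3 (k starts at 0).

755/106

Using pₖ = aₖpₖ₋₁ + pₖ₋₂, qₖ = aₖqₖ₋₁ + qₖ₋₂ (with p₋₁=1, p₋₂=0, q₋₁=0, q₋₂=1):
  k=0: a=7, p=7, q=1
  k=1: a=8, p=57, q=8
  k=2: a=6, p=349, q=49
  k=3: a=2, p=755, q=106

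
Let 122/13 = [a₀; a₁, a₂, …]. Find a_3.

1

122 = 9·13 + 5   →  a_0 = 9
13 = 2·5 + 3   →  a_1 = 2
5 = 1·3 + 2   →  a_2 = 1
3 = 1·2 + 1   →  a_3 = 1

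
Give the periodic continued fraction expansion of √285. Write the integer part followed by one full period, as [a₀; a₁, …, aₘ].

a₀ = ⌊√285⌋ = 16.
With m₀=0, d₀=1 and mₖ₊₁ = dₖaₖ − mₖ, dₖ₊₁ = (n − mₖ₊₁²)/dₖ, aₖ₊₁ = ⌊(a₀+mₖ₊₁)/dₖ₊₁⌋:
  k=1: m=16, d=29, a=1
  k=2: m=13, d=4, a=7
  k=3: m=15, d=15, a=2
  k=4: m=15, d=4, a=7
  k=5: m=13, d=29, a=1
  k=6: m=16, d=1, a=32
d=1 and a=2a₀=32 at k=6, so the next step gives (m, d) = (16, 29) again — its k=1 value — and the period has length 6.

[16; 1, 7, 2, 7, 1, 32]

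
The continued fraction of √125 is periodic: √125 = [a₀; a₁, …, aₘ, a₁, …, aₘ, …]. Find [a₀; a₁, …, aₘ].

a₀ = ⌊√125⌋ = 11.
With m₀=0, d₀=1 and mₖ₊₁ = dₖaₖ − mₖ, dₖ₊₁ = (n − mₖ₊₁²)/dₖ, aₖ₊₁ = ⌊(a₀+mₖ₊₁)/dₖ₊₁⌋:
  k=1: m=11, d=4, a=5
  k=2: m=9, d=11, a=1
  k=3: m=2, d=11, a=1
  k=4: m=9, d=4, a=5
  k=5: m=11, d=1, a=22
d=1 and a=2a₀=22 at k=5, so the next step gives (m, d) = (11, 4) again — its k=1 value — and the period has length 5.

[11; 5, 1, 1, 5, 22]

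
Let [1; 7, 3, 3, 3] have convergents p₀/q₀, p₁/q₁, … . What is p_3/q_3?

83/73

Using pₖ = aₖpₖ₋₁ + pₖ₋₂, qₖ = aₖqₖ₋₁ + qₖ₋₂ (with p₋₁=1, p₋₂=0, q₋₁=0, q₋₂=1):
  k=0: a=1, p=1, q=1
  k=1: a=7, p=8, q=7
  k=2: a=3, p=25, q=22
  k=3: a=3, p=83, q=73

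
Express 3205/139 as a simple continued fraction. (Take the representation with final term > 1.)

3205 = 23*139 + 8
139 = 17*8 + 3
8 = 2*3 + 2
3 = 1*2 + 1
2 = 2*1 + 0  (stop)
So 3205/139 = [23; 17, 2, 1, 2].

[23; 17, 2, 1, 2]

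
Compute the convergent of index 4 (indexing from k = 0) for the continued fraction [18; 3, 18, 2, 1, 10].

Using pₖ = aₖpₖ₋₁ + pₖ₋₂, qₖ = aₖqₖ₋₁ + qₖ₋₂ (with p₋₁=1, p₋₂=0, q₋₁=0, q₋₂=1):
  k=0: a=18, p=18, q=1
  k=1: a=3, p=55, q=3
  k=2: a=18, p=1008, q=55
  k=3: a=2, p=2071, q=113
  k=4: a=1, p=3079, q=168

3079/168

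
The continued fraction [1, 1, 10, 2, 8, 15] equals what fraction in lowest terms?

Using pₖ = aₖpₖ₋₁ + pₖ₋₂ and qₖ = aₖqₖ₋₁ + qₖ₋₂:
  k=0: a=1, p=1, q=1
  k=1: a=1, p=2, q=1
  k=2: a=10, p=21, q=11
  k=3: a=2, p=44, q=23
  k=4: a=8, p=373, q=195
  k=5: a=15, p=5639, q=2948

5639/2948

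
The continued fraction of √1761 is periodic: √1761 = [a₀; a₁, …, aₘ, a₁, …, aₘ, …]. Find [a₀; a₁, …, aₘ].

a₀ = ⌊√1761⌋ = 41.
With m₀=0, d₀=1 and mₖ₊₁ = dₖaₖ − mₖ, dₖ₊₁ = (n − mₖ₊₁²)/dₖ, aₖ₊₁ = ⌊(a₀+mₖ₊₁)/dₖ₊₁⌋:
  k=1: m=41, d=80, a=1
  k=2: m=39, d=3, a=26
  k=3: m=39, d=80, a=1
  k=4: m=41, d=1, a=82
d=1 and a=2a₀=82 at k=4, so the next step gives (m, d) = (41, 80) again — its k=1 value — and the period has length 4.

[41; 1, 26, 1, 82]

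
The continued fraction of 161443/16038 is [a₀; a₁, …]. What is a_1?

15

161443 = 10·16038 + 1063   →  a_0 = 10
16038 = 15·1063 + 93   →  a_1 = 15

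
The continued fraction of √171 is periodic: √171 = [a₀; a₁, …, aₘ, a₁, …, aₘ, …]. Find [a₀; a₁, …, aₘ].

a₀ = ⌊√171⌋ = 13.
With m₀=0, d₀=1 and mₖ₊₁ = dₖaₖ − mₖ, dₖ₊₁ = (n − mₖ₊₁²)/dₖ, aₖ₊₁ = ⌊(a₀+mₖ₊₁)/dₖ₊₁⌋:
  k=1: m=13, d=2, a=13
  k=2: m=13, d=1, a=26
d=1 and a=2a₀=26 at k=2, so the next step gives (m, d) = (13, 2) again — its k=1 value — and the period has length 2.

[13; 13, 26]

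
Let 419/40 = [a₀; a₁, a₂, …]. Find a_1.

2

419 = 10·40 + 19   →  a_0 = 10
40 = 2·19 + 2   →  a_1 = 2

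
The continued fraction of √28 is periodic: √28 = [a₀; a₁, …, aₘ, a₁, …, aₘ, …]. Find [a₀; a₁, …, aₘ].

a₀ = ⌊√28⌋ = 5.
With m₀=0, d₀=1 and mₖ₊₁ = dₖaₖ − mₖ, dₖ₊₁ = (n − mₖ₊₁²)/dₖ, aₖ₊₁ = ⌊(a₀+mₖ₊₁)/dₖ₊₁⌋:
  k=1: m=5, d=3, a=3
  k=2: m=4, d=4, a=2
  k=3: m=4, d=3, a=3
  k=4: m=5, d=1, a=10
d=1 and a=2a₀=10 at k=4, so the next step gives (m, d) = (5, 3) again — its k=1 value — and the period has length 4.

[5; 3, 2, 3, 10]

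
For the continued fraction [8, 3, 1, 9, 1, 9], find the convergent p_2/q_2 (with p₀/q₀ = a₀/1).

Using pₖ = aₖpₖ₋₁ + pₖ₋₂, qₖ = aₖqₖ₋₁ + qₖ₋₂ (with p₋₁=1, p₋₂=0, q₋₁=0, q₋₂=1):
  k=0: a=8, p=8, q=1
  k=1: a=3, p=25, q=3
  k=2: a=1, p=33, q=4

33/4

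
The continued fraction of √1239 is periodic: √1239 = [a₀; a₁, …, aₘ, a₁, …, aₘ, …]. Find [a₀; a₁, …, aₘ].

[35; 5, 70]

a₀ = ⌊√1239⌋ = 35.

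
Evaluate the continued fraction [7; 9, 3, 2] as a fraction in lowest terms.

Fold from the inside: start with 2/1.
  3 + 1/2 = 7/2
  9 + 2/7 = 65/7
  7 + 7/65 = 462/65

462/65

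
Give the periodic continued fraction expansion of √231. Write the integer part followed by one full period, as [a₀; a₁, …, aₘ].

[15; 5, 30]

a₀ = ⌊√231⌋ = 15.
With m₀=0, d₀=1 and mₖ₊₁ = dₖaₖ − mₖ, dₖ₊₁ = (n − mₖ₊₁²)/dₖ, aₖ₊₁ = ⌊(a₀+mₖ₊₁)/dₖ₊₁⌋:
  k=1: m=15, d=6, a=5
  k=2: m=15, d=1, a=30
d=1 and a=2a₀=30 at k=2, so the next step gives (m, d) = (15, 6) again — its k=1 value — and the period has length 2.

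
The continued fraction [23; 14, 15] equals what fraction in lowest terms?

Fold from the inside: start with 15/1.
  14 + 1/15 = 211/15
  23 + 15/211 = 4868/211

4868/211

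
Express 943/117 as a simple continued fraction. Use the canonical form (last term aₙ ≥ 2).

[8; 16, 1, 2, 2]

943 = 8·117 + 7
117 = 16·7 + 5
7 = 1·5 + 2
5 = 2·2 + 1
2 = 2·1 + 0  (stop)
So 943/117 = [8; 16, 1, 2, 2].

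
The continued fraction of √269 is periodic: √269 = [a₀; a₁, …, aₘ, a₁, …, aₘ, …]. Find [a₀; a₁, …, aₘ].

a₀ = ⌊√269⌋ = 16.
With m₀=0, d₀=1 and mₖ₊₁ = dₖaₖ − mₖ, dₖ₊₁ = (n − mₖ₊₁²)/dₖ, aₖ₊₁ = ⌊(a₀+mₖ₊₁)/dₖ₊₁⌋:
  k=1: m=16, d=13, a=2
  k=2: m=10, d=13, a=2
  k=3: m=16, d=1, a=32
d=1 and a=2a₀=32 at k=3, so the next step gives (m, d) = (16, 13) again — its k=1 value — and the period has length 3.

[16; 2, 2, 32]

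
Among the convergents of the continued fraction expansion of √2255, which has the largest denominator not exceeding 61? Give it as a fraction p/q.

1757/37

√2255 = [47; 2, 18, 2, 94, …] (period length 4).
Convergents:
  p_0/q_0 = 47/1
  p_1/q_1 = 95/2
  p_2/q_2 = 1757/37
  p_3/q_3 = 3609/76
q_2 = 37 ≤ 61 < 76 = q_3, so the answer is 1757/37.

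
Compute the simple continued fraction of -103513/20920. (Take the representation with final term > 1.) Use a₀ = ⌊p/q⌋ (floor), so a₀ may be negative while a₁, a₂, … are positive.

[-5; 19, 4, 14, 19]

-103513 = -5×20920 + 1087
20920 = 19×1087 + 267
1087 = 4×267 + 19
267 = 14×19 + 1
19 = 19×1 + 0  (stop)
So -103513/20920 = [-5; 19, 4, 14, 19].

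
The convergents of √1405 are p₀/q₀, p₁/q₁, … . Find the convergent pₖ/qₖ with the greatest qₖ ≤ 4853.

√1405 = [37; 2, 14, 2, 74, …] (period length 4).
Convergents:
  p_0/q_0 = 37/1
  p_1/q_1 = 75/2
  p_2/q_2 = 1087/29
  p_3/q_3 = 2249/60
  p_4/q_4 = 167513/4469
  p_5/q_5 = 337275/8998
q_4 = 4469 ≤ 4853 < 8998 = q_5, so the answer is 167513/4469.

167513/4469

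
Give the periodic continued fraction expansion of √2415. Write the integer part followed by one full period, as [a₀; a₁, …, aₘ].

[49; 7, 98]

a₀ = ⌊√2415⌋ = 49.
With m₀=0, d₀=1 and mₖ₊₁ = dₖaₖ − mₖ, dₖ₊₁ = (n − mₖ₊₁²)/dₖ, aₖ₊₁ = ⌊(a₀+mₖ₊₁)/dₖ₊₁⌋:
  k=1: m=49, d=14, a=7
  k=2: m=49, d=1, a=98
d=1 and a=2a₀=98 at k=2, so the next step gives (m, d) = (49, 14) again — its k=1 value — and the period has length 2.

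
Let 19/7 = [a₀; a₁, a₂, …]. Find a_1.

1

19 = 2·7 + 5   →  a_0 = 2
7 = 1·5 + 2   →  a_1 = 1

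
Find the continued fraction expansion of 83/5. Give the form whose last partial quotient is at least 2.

83 = 16·5 + 3
5 = 1·3 + 2
3 = 1·2 + 1
2 = 2·1 + 0  (stop)
So 83/5 = [16; 1, 1, 2].

[16; 1, 1, 2]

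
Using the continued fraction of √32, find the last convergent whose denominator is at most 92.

√32 = [5; 1, 1, 1, 10, …] (period length 4).
Convergents:
  p_0/q_0 = 5/1
  p_1/q_1 = 6/1
  p_2/q_2 = 11/2
  p_3/q_3 = 17/3
  p_4/q_4 = 181/32
  p_5/q_5 = 198/35
  p_6/q_6 = 379/67
  p_7/q_7 = 577/102
q_6 = 67 ≤ 92 < 102 = q_7, so the answer is 379/67.

379/67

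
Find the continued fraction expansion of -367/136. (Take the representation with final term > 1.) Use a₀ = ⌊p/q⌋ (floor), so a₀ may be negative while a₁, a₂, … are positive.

-367 = -3×136 + 41
136 = 3×41 + 13
41 = 3×13 + 2
13 = 6×2 + 1
2 = 2×1 + 0  (stop)
So -367/136 = [-3; 3, 3, 6, 2].

[-3; 3, 3, 6, 2]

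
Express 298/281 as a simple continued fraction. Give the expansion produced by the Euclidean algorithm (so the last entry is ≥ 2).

[1; 16, 1, 1, 8]

298 = 1×281 + 17
281 = 16×17 + 9
17 = 1×9 + 8
9 = 1×8 + 1
8 = 8×1 + 0  (stop)
So 298/281 = [1; 16, 1, 1, 8].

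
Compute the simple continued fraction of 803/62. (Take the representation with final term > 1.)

803 = 12*62 + 59
62 = 1*59 + 3
59 = 19*3 + 2
3 = 1*2 + 1
2 = 2*1 + 0  (stop)
So 803/62 = [12; 1, 19, 1, 2].

[12; 1, 19, 1, 2]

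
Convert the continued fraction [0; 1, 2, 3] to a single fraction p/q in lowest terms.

7/10

Fold from the inside: start with 3/1.
  2 + 1/3 = 7/3
  1 + 3/7 = 10/7
  0 + 7/10 = 7/10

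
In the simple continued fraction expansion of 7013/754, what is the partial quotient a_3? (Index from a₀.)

9

7013 = 9·754 + 227   →  a_0 = 9
754 = 3·227 + 73   →  a_1 = 3
227 = 3·73 + 8   →  a_2 = 3
73 = 9·8 + 1   →  a_3 = 9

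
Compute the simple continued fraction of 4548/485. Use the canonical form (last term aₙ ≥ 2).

4548 = 9×485 + 183
485 = 2×183 + 119
183 = 1×119 + 64
119 = 1×64 + 55
64 = 1×55 + 9
55 = 6×9 + 1
9 = 9×1 + 0  (stop)
So 4548/485 = [9; 2, 1, 1, 1, 6, 9].

[9; 2, 1, 1, 1, 6, 9]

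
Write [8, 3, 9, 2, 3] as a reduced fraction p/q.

Fold from the inside: start with 3/1.
  2 + 1/3 = 7/3
  9 + 3/7 = 66/7
  3 + 7/66 = 205/66
  8 + 66/205 = 1706/205

1706/205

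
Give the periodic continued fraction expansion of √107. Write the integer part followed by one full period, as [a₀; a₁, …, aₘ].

[10; 2, 1, 9, 1, 2, 20]

a₀ = ⌊√107⌋ = 10.
With m₀=0, d₀=1 and mₖ₊₁ = dₖaₖ − mₖ, dₖ₊₁ = (n − mₖ₊₁²)/dₖ, aₖ₊₁ = ⌊(a₀+mₖ₊₁)/dₖ₊₁⌋:
  k=1: m=10, d=7, a=2
  k=2: m=4, d=13, a=1
  k=3: m=9, d=2, a=9
  k=4: m=9, d=13, a=1
  k=5: m=4, d=7, a=2
  k=6: m=10, d=1, a=20
d=1 and a=2a₀=20 at k=6, so the next step gives (m, d) = (10, 7) again — its k=1 value — and the period has length 6.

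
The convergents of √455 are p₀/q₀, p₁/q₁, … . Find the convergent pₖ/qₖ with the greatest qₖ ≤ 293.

2709/127

√455 = [21; 3, 42, …] (period length 2).
Convergents:
  p_0/q_0 = 21/1
  p_1/q_1 = 64/3
  p_2/q_2 = 2709/127
  p_3/q_3 = 8191/384
q_2 = 127 ≤ 293 < 384 = q_3, so the answer is 2709/127.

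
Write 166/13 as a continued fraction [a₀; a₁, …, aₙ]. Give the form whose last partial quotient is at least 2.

166 = 12*13 + 10
13 = 1*10 + 3
10 = 3*3 + 1
3 = 3*1 + 0  (stop)
So 166/13 = [12; 1, 3, 3].

[12; 1, 3, 3]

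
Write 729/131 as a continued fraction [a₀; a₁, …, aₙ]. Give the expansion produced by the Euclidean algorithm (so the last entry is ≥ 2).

[5; 1, 1, 3, 2, 1, 5]

729 = 5*131 + 74
131 = 1*74 + 57
74 = 1*57 + 17
57 = 3*17 + 6
17 = 2*6 + 5
6 = 1*5 + 1
5 = 5*1 + 0  (stop)
So 729/131 = [5; 1, 1, 3, 2, 1, 5].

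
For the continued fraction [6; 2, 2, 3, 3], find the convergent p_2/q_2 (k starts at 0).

Using pₖ = aₖpₖ₋₁ + pₖ₋₂, qₖ = aₖqₖ₋₁ + qₖ₋₂ (with p₋₁=1, p₋₂=0, q₋₁=0, q₋₂=1):
  k=0: a=6, p=6, q=1
  k=1: a=2, p=13, q=2
  k=2: a=2, p=32, q=5

32/5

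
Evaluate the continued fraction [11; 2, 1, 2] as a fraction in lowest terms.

Using pₖ = aₖpₖ₋₁ + pₖ₋₂ and qₖ = aₖqₖ₋₁ + qₖ₋₂:
  k=0: a=11, p=11, q=1
  k=1: a=2, p=23, q=2
  k=2: a=1, p=34, q=3
  k=3: a=2, p=91, q=8

91/8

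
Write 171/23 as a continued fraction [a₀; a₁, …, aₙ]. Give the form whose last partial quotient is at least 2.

171 = 7×23 + 10
23 = 2×10 + 3
10 = 3×3 + 1
3 = 3×1 + 0  (stop)
So 171/23 = [7; 2, 3, 3].

[7; 2, 3, 3]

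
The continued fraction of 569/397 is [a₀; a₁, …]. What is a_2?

569 = 1·397 + 172   →  a_0 = 1
397 = 2·172 + 53   →  a_1 = 2
172 = 3·53 + 13   →  a_2 = 3

3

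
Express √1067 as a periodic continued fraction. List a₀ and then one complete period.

[32; 1, 1, 1, 64]

a₀ = ⌊√1067⌋ = 32.
With m₀=0, d₀=1 and mₖ₊₁ = dₖaₖ − mₖ, dₖ₊₁ = (n − mₖ₊₁²)/dₖ, aₖ₊₁ = ⌊(a₀+mₖ₊₁)/dₖ₊₁⌋:
  k=1: m=32, d=43, a=1
  k=2: m=11, d=22, a=1
  k=3: m=11, d=43, a=1
  k=4: m=32, d=1, a=64
d=1 and a=2a₀=64 at k=4, so the next step gives (m, d) = (32, 43) again — its k=1 value — and the period has length 4.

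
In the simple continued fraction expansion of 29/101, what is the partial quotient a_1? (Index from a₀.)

29 = 0·101 + 29   →  a_0 = 0
101 = 3·29 + 14   →  a_1 = 3

3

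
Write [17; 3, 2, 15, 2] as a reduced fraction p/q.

3855/223

Using pₖ = aₖpₖ₋₁ + pₖ₋₂ and qₖ = aₖqₖ₋₁ + qₖ₋₂:
  k=0: a=17, p=17, q=1
  k=1: a=3, p=52, q=3
  k=2: a=2, p=121, q=7
  k=3: a=15, p=1867, q=108
  k=4: a=2, p=3855, q=223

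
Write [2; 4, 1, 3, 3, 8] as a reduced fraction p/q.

Using pₖ = aₖpₖ₋₁ + pₖ₋₂ and qₖ = aₖqₖ₋₁ + qₖ₋₂:
  k=0: a=2, p=2, q=1
  k=1: a=4, p=9, q=4
  k=2: a=1, p=11, q=5
  k=3: a=3, p=42, q=19
  k=4: a=3, p=137, q=62
  k=5: a=8, p=1138, q=515

1138/515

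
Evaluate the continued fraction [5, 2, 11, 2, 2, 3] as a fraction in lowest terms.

2219/405

Using pₖ = aₖpₖ₋₁ + pₖ₋₂ and qₖ = aₖqₖ₋₁ + qₖ₋₂:
  k=0: a=5, p=5, q=1
  k=1: a=2, p=11, q=2
  k=2: a=11, p=126, q=23
  k=3: a=2, p=263, q=48
  k=4: a=2, p=652, q=119
  k=5: a=3, p=2219, q=405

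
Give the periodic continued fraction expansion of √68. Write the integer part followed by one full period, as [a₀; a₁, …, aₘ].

a₀ = ⌊√68⌋ = 8.
With m₀=0, d₀=1 and mₖ₊₁ = dₖaₖ − mₖ, dₖ₊₁ = (n − mₖ₊₁²)/dₖ, aₖ₊₁ = ⌊(a₀+mₖ₊₁)/dₖ₊₁⌋:
  k=1: m=8, d=4, a=4
  k=2: m=8, d=1, a=16
d=1 and a=2a₀=16 at k=2, so the next step gives (m, d) = (8, 4) again — its k=1 value — and the period has length 2.

[8; 4, 16]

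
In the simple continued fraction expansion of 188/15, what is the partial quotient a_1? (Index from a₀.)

188 = 12·15 + 8   →  a_0 = 12
15 = 1·8 + 7   →  a_1 = 1

1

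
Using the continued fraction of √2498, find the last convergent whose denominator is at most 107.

√2498 = [49; 1, 48, 1, 98, …] (period length 4).
Convergents:
  p_0/q_0 = 49/1
  p_1/q_1 = 50/1
  p_2/q_2 = 2449/49
  p_3/q_3 = 2499/50
  p_4/q_4 = 247351/4949
q_3 = 50 ≤ 107 < 4949 = q_4, so the answer is 2499/50.

2499/50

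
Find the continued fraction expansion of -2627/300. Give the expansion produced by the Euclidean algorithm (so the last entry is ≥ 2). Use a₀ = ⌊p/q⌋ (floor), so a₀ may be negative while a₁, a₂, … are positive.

-2627 = -9×300 + 73
300 = 4×73 + 8
73 = 9×8 + 1
8 = 8×1 + 0  (stop)
So -2627/300 = [-9; 4, 9, 8].

[-9; 4, 9, 8]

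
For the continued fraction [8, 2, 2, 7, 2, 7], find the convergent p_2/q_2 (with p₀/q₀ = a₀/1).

42/5

Using pₖ = aₖpₖ₋₁ + pₖ₋₂, qₖ = aₖqₖ₋₁ + qₖ₋₂ (with p₋₁=1, p₋₂=0, q₋₁=0, q₋₂=1):
  k=0: a=8, p=8, q=1
  k=1: a=2, p=17, q=2
  k=2: a=2, p=42, q=5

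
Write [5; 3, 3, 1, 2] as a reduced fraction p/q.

Fold from the inside: start with 2/1.
  1 + 1/2 = 3/2
  3 + 2/3 = 11/3
  3 + 3/11 = 36/11
  5 + 11/36 = 191/36

191/36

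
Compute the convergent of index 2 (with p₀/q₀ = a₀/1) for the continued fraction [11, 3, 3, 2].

Using pₖ = aₖpₖ₋₁ + pₖ₋₂, qₖ = aₖqₖ₋₁ + qₖ₋₂ (with p₋₁=1, p₋₂=0, q₋₁=0, q₋₂=1):
  k=0: a=11, p=11, q=1
  k=1: a=3, p=34, q=3
  k=2: a=3, p=113, q=10

113/10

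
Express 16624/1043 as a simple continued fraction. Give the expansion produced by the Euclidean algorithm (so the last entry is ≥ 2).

16624 = 15*1043 + 979
1043 = 1*979 + 64
979 = 15*64 + 19
64 = 3*19 + 7
19 = 2*7 + 5
7 = 1*5 + 2
5 = 2*2 + 1
2 = 2*1 + 0  (stop)
So 16624/1043 = [15; 1, 15, 3, 2, 1, 2, 2].

[15; 1, 15, 3, 2, 1, 2, 2]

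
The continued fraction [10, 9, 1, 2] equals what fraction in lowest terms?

Using pₖ = aₖpₖ₋₁ + pₖ₋₂ and qₖ = aₖqₖ₋₁ + qₖ₋₂:
  k=0: a=10, p=10, q=1
  k=1: a=9, p=91, q=9
  k=2: a=1, p=101, q=10
  k=3: a=2, p=293, q=29

293/29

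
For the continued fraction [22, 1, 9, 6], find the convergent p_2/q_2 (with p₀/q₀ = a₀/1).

229/10

Using pₖ = aₖpₖ₋₁ + pₖ₋₂, qₖ = aₖqₖ₋₁ + qₖ₋₂ (with p₋₁=1, p₋₂=0, q₋₁=0, q₋₂=1):
  k=0: a=22, p=22, q=1
  k=1: a=1, p=23, q=1
  k=2: a=9, p=229, q=10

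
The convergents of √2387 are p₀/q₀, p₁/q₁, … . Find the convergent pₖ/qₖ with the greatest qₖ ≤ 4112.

√2387 = [48; 1, 5, 1, 96, …] (period length 4).
Convergents:
  p_0/q_0 = 48/1
  p_1/q_1 = 49/1
  p_2/q_2 = 293/6
  p_3/q_3 = 342/7
  p_4/q_4 = 33125/678
  p_5/q_5 = 33467/685
  p_6/q_6 = 200460/4103
  p_7/q_7 = 233927/4788
q_6 = 4103 ≤ 4112 < 4788 = q_7, so the answer is 200460/4103.

200460/4103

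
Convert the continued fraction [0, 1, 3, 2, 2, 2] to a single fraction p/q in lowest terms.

41/53

Fold from the inside: start with 2/1.
  2 + 1/2 = 5/2
  2 + 2/5 = 12/5
  3 + 5/12 = 41/12
  1 + 12/41 = 53/41
  0 + 41/53 = 41/53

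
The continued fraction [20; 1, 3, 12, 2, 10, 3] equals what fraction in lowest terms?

Using pₖ = aₖpₖ₋₁ + pₖ₋₂ and qₖ = aₖqₖ₋₁ + qₖ₋₂:
  k=0: a=20, p=20, q=1
  k=1: a=1, p=21, q=1
  k=2: a=3, p=83, q=4
  k=3: a=12, p=1017, q=49
  k=4: a=2, p=2117, q=102
  k=5: a=10, p=22187, q=1069
  k=6: a=3, p=68678, q=3309

68678/3309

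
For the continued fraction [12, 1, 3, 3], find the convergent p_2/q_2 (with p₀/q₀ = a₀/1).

51/4

Using pₖ = aₖpₖ₋₁ + pₖ₋₂, qₖ = aₖqₖ₋₁ + qₖ₋₂ (with p₋₁=1, p₋₂=0, q₋₁=0, q₋₂=1):
  k=0: a=12, p=12, q=1
  k=1: a=1, p=13, q=1
  k=2: a=3, p=51, q=4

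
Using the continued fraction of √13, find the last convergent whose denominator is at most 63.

137/38

√13 = [3; 1, 1, 1, 1, 6, …] (period length 5).
Convergents:
  p_0/q_0 = 3/1
  p_1/q_1 = 4/1
  p_2/q_2 = 7/2
  p_3/q_3 = 11/3
  p_4/q_4 = 18/5
  p_5/q_5 = 119/33
  p_6/q_6 = 137/38
  p_7/q_7 = 256/71
q_6 = 38 ≤ 63 < 71 = q_7, so the answer is 137/38.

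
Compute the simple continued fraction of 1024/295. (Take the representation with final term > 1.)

1024 = 3×295 + 139
295 = 2×139 + 17
139 = 8×17 + 3
17 = 5×3 + 2
3 = 1×2 + 1
2 = 2×1 + 0  (stop)
So 1024/295 = [3; 2, 8, 5, 1, 2].

[3; 2, 8, 5, 1, 2]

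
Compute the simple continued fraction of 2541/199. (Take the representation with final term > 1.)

2541 = 12*199 + 153
199 = 1*153 + 46
153 = 3*46 + 15
46 = 3*15 + 1
15 = 15*1 + 0  (stop)
So 2541/199 = [12; 1, 3, 3, 15].

[12; 1, 3, 3, 15]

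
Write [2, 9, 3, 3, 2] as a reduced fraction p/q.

Using pₖ = aₖpₖ₋₁ + pₖ₋₂ and qₖ = aₖqₖ₋₁ + qₖ₋₂:
  k=0: a=2, p=2, q=1
  k=1: a=9, p=19, q=9
  k=2: a=3, p=59, q=28
  k=3: a=3, p=196, q=93
  k=4: a=2, p=451, q=214

451/214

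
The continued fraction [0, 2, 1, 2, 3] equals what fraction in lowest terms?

10/27

Using pₖ = aₖpₖ₋₁ + pₖ₋₂ and qₖ = aₖqₖ₋₁ + qₖ₋₂:
  k=0: a=0, p=0, q=1
  k=1: a=2, p=1, q=2
  k=2: a=1, p=1, q=3
  k=3: a=2, p=3, q=8
  k=4: a=3, p=10, q=27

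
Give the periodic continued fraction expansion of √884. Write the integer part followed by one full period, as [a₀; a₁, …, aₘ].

[29; 1, 2, 1, 2, 1, 2, 1, 58]

a₀ = ⌊√884⌋ = 29.
With m₀=0, d₀=1 and mₖ₊₁ = dₖaₖ − mₖ, dₖ₊₁ = (n − mₖ₊₁²)/dₖ, aₖ₊₁ = ⌊(a₀+mₖ₊₁)/dₖ₊₁⌋:
  k=1: m=29, d=43, a=1
  k=2: m=14, d=16, a=2
  k=3: m=18, d=35, a=1
  k=4: m=17, d=17, a=2
  k=5: m=17, d=35, a=1
  k=6: m=18, d=16, a=2
  k=7: m=14, d=43, a=1
  k=8: m=29, d=1, a=58
d=1 and a=2a₀=58 at k=8, so the next step gives (m, d) = (29, 43) again — its k=1 value — and the period has length 8.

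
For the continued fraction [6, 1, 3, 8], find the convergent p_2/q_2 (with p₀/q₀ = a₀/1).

27/4

Using pₖ = aₖpₖ₋₁ + pₖ₋₂, qₖ = aₖqₖ₋₁ + qₖ₋₂ (with p₋₁=1, p₋₂=0, q₋₁=0, q₋₂=1):
  k=0: a=6, p=6, q=1
  k=1: a=1, p=7, q=1
  k=2: a=3, p=27, q=4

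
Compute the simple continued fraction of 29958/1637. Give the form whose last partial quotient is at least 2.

29958 = 18×1637 + 492
1637 = 3×492 + 161
492 = 3×161 + 9
161 = 17×9 + 8
9 = 1×8 + 1
8 = 8×1 + 0  (stop)
So 29958/1637 = [18; 3, 3, 17, 1, 8].

[18; 3, 3, 17, 1, 8]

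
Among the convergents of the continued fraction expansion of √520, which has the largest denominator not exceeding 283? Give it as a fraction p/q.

√520 = [22; 1, 4, 11, 4, 1, 44, …] (period length 6).
Convergents:
  p_0/q_0 = 22/1
  p_1/q_1 = 23/1
  p_2/q_2 = 114/5
  p_3/q_3 = 1277/56
  p_4/q_4 = 5222/229
  p_5/q_5 = 6499/285
q_4 = 229 ≤ 283 < 285 = q_5, so the answer is 5222/229.

5222/229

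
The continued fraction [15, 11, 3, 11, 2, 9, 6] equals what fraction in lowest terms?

Using pₖ = aₖpₖ₋₁ + pₖ₋₂ and qₖ = aₖqₖ₋₁ + qₖ₋₂:
  k=0: a=15, p=15, q=1
  k=1: a=11, p=166, q=11
  k=2: a=3, p=513, q=34
  k=3: a=11, p=5809, q=385
  k=4: a=2, p=12131, q=804
  k=5: a=9, p=114988, q=7621
  k=6: a=6, p=702059, q=46530

702059/46530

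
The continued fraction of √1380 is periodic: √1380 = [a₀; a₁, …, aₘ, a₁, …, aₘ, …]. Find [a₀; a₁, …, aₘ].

[37; 6, 1, 2, 1, 6, 74]

a₀ = ⌊√1380⌋ = 37.
With m₀=0, d₀=1 and mₖ₊₁ = dₖaₖ − mₖ, dₖ₊₁ = (n − mₖ₊₁²)/dₖ, aₖ₊₁ = ⌊(a₀+mₖ₊₁)/dₖ₊₁⌋:
  k=1: m=37, d=11, a=6
  k=2: m=29, d=49, a=1
  k=3: m=20, d=20, a=2
  k=4: m=20, d=49, a=1
  k=5: m=29, d=11, a=6
  k=6: m=37, d=1, a=74
d=1 and a=2a₀=74 at k=6, so the next step gives (m, d) = (37, 11) again — its k=1 value — and the period has length 6.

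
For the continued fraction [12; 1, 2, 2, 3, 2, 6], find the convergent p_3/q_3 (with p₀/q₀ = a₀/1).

89/7

Using pₖ = aₖpₖ₋₁ + pₖ₋₂, qₖ = aₖqₖ₋₁ + qₖ₋₂ (with p₋₁=1, p₋₂=0, q₋₁=0, q₋₂=1):
  k=0: a=12, p=12, q=1
  k=1: a=1, p=13, q=1
  k=2: a=2, p=38, q=3
  k=3: a=2, p=89, q=7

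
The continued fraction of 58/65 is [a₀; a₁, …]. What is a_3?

3

58 = 0·65 + 58   →  a_0 = 0
65 = 1·58 + 7   →  a_1 = 1
58 = 8·7 + 2   →  a_2 = 8
7 = 3·2 + 1   →  a_3 = 3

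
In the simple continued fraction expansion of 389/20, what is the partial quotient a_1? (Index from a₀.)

389 = 19·20 + 9   →  a_0 = 19
20 = 2·9 + 2   →  a_1 = 2

2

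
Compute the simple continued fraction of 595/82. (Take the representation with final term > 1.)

595 = 7*82 + 21
82 = 3*21 + 19
21 = 1*19 + 2
19 = 9*2 + 1
2 = 2*1 + 0  (stop)
So 595/82 = [7; 3, 1, 9, 2].

[7; 3, 1, 9, 2]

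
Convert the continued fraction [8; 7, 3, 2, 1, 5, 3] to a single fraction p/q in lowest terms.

Using pₖ = aₖpₖ₋₁ + pₖ₋₂ and qₖ = aₖqₖ₋₁ + qₖ₋₂:
  k=0: a=8, p=8, q=1
  k=1: a=7, p=57, q=7
  k=2: a=3, p=179, q=22
  k=3: a=2, p=415, q=51
  k=4: a=1, p=594, q=73
  k=5: a=5, p=3385, q=416
  k=6: a=3, p=10749, q=1321

10749/1321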